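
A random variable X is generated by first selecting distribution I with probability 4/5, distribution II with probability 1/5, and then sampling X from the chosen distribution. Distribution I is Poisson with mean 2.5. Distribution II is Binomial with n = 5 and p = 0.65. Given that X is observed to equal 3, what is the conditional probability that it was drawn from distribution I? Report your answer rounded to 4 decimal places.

0.7176

Likelihoods P(X=3 | ·): I: 0.213763; II: 0.336416.
Posterior ∝ prior × likelihood. Numerator for I: 0.8·0.213763 = 0.17101.
Normalizing constant: 0.8·0.213763 + 0.2·0.336416 = 0.238294.
P(I | observation) = 0.17101 / 0.238294 = 0.717646.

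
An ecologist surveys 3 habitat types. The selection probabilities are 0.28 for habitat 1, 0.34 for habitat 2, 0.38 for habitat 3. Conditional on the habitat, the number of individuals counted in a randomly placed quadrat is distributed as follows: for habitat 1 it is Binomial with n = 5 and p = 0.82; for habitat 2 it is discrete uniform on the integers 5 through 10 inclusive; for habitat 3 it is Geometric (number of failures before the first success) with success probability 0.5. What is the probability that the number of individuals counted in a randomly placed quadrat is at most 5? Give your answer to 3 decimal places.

0.711

Conditional on each habitat, P(X ≤ 5): 1: 1; 2: 0.166667; 3: 0.984375.
By total probability, P(X ≤ 5) = 0.28·1 + 0.34·0.166667 + 0.38·0.984375 = 0.710729.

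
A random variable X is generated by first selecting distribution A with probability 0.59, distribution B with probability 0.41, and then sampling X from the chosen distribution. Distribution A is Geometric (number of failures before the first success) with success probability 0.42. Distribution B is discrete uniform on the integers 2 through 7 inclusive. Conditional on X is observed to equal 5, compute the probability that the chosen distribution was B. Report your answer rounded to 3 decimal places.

Likelihoods P(X=5 | ·): A: 0.027567; B: 0.166667.
Posterior ∝ prior × likelihood. Numerator for B: 0.41·0.166667 = 0.0683333.
Normalizing constant: 0.59·0.027567 + 0.41·0.166667 = 0.0845979.
P(B | observation) = 0.0683333 / 0.0845979 = 0.807743.

0.808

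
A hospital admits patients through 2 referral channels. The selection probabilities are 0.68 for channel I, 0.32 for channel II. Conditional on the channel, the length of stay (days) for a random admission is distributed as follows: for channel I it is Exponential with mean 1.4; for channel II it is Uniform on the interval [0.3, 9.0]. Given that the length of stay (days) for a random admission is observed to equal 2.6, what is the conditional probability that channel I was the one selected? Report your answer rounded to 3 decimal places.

Likelihoods f(2.6 | ·): I: 0.111513; II: 0.114943.
Posterior ∝ prior × likelihood. Numerator for I: 0.68·0.111513 = 0.0758288.
Normalizing constant: 0.68·0.111513 + 0.32·0.114943 = 0.11261.
P(I | observation) = 0.0758288 / 0.11261 = 0.673373.

0.673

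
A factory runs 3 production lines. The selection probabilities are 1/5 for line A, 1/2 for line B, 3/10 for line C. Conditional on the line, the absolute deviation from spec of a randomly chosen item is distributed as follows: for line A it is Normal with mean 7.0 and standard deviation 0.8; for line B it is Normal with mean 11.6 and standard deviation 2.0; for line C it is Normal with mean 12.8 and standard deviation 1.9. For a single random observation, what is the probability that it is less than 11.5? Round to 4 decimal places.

0.5141

Conditional on each line, P(X < 11.5): A: 1; B: 0.480061; C: 0.246921.
By total probability, P(X < 11.5) = 0.2·1 + 0.5·0.480061 + 0.3·0.246921 = 0.514107.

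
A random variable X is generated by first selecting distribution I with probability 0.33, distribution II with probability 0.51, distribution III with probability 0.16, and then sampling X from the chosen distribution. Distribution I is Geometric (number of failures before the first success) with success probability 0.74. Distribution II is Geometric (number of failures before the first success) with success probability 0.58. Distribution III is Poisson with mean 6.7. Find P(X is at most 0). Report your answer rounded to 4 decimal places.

0.5402

Conditional on each component, P(X ≤ 0): I: 0.74; II: 0.58; III: 0.00123091.
By total probability, P(X ≤ 0) = 0.33·0.74 + 0.51·0.58 + 0.16·0.00123091 = 0.540197.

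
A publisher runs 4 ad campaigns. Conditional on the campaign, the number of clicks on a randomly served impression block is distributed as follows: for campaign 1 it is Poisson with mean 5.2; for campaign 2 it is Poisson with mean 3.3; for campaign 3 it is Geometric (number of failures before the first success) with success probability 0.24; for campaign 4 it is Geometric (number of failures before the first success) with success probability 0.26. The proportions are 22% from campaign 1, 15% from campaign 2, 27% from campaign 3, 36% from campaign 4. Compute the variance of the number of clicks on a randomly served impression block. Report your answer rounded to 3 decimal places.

9.968

Per component, 1: μ=5.2, E[X²]=32.24; 2: μ=3.3, E[X²]=14.19; 3: μ=3.16667, E[X²]=23.2222; 4: μ=2.84615, E[X²]=19.0473.
E[X] = 0.22·5.2 + 0.15·3.3 + 0.27·3.16667 + 0.36·2.84615 = 3.51862.
E[X²] = 0.22·32.24 + 0.15·14.19 + 0.27·23.2222 + 0.36·19.0473 = 22.3483.
Var(X) = E[X²] − (E[X])² = 22.3483 − 12.3807 = 9.96769.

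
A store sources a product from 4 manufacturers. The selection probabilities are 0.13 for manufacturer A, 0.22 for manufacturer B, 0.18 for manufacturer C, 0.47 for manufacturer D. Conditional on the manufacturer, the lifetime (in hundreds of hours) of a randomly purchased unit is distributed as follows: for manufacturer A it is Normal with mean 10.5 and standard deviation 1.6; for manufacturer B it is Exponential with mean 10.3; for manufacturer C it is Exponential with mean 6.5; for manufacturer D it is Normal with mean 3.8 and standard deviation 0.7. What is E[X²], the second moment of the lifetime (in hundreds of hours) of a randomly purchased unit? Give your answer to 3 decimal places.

83.572

For each component E[X²] = Var + (mean)², giving A: 112.81; B: 212.18; C: 84.5; D: 14.93.
Overall E[X²] = 0.13·112.81 + 0.22·212.18 + 0.18·84.5 + 0.47·14.93 = 83.572.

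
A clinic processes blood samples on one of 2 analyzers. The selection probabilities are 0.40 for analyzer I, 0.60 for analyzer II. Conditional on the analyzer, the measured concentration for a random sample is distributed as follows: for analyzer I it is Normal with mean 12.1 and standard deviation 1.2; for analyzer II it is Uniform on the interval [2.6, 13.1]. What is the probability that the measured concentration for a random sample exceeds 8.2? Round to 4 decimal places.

0.6798

Conditional on each analyzer, P(X > 8.2): I: 0.999423; II: 0.466667.
By total probability, P(X > 8.2) = 0.4·0.999423 + 0.6·0.466667 = 0.679769.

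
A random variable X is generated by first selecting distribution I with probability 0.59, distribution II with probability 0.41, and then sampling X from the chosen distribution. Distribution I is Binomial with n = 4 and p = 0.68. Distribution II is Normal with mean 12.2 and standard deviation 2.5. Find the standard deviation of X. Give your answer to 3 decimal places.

Per component, I: μ=2.72, E[X²]=8.2688; II: μ=12.2, E[X²]=155.09.
E[X] = 0.59·2.72 + 0.41·12.2 = 6.6068.
E[X²] = 0.59·8.2688 + 0.41·155.09 = 68.4655.
Var(X) = E[X²] − (E[X])² = 68.4655 − 43.6498 = 24.8157.
SD(X) = √24.8157 = 4.98153.

4.982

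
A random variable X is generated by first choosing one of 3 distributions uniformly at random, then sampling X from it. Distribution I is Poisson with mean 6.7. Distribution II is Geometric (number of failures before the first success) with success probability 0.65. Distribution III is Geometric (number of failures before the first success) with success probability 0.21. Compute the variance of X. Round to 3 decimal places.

14.813

Per component, I: μ=6.7, E[X²]=51.59; II: μ=0.538462, E[X²]=1.11834; III: μ=3.7619, E[X²]=32.0658.
E[X] = 0.333333·6.7 + 0.333333·0.538462 + 0.333333·3.7619 = 3.66679.
E[X²] = 0.333333·51.59 + 0.333333·1.11834 + 0.333333·32.0658 = 28.258.
Var(X) = E[X²] − (E[X])² = 28.258 − 13.4453 = 14.8127.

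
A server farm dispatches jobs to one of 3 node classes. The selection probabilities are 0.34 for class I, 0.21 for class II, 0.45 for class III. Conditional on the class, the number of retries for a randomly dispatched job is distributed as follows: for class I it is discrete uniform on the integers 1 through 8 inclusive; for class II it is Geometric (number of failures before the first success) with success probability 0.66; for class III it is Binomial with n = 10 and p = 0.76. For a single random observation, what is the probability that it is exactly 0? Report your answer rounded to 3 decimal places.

0.139

Conditional on each class, P(X = 0): I: 0; II: 0.66; III: 6.34034e-07.
By total probability, P(X = 0) = 0.34·0 + 0.21·0.66 + 0.45·6.34034e-07 = 0.1386.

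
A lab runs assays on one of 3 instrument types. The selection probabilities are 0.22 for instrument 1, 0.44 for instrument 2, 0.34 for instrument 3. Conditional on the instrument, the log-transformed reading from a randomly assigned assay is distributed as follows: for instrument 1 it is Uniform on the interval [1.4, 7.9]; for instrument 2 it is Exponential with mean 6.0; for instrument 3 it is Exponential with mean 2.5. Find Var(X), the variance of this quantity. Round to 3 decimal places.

21.094

Per component, 1: μ=4.65, E[X²]=25.1433; 2: μ=6, E[X²]=72; 3: μ=2.5, E[X²]=12.5.
E[X] = 0.22·4.65 + 0.44·6 + 0.34·2.5 = 4.513.
E[X²] = 0.22·25.1433 + 0.44·72 + 0.34·12.5 = 41.4615.
Var(X) = E[X²] − (E[X])² = 41.4615 − 20.3672 = 21.0944.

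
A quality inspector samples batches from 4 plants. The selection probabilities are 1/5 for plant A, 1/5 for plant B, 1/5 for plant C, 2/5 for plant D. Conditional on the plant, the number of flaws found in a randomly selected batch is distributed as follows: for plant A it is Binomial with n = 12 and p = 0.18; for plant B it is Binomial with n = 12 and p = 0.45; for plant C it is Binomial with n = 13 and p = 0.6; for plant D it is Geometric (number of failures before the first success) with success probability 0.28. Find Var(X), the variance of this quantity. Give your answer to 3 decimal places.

10.009

Per component, A: μ=2.16, E[X²]=6.4368; B: μ=5.4, E[X²]=32.13; C: μ=7.8, E[X²]=63.96; D: μ=2.57143, E[X²]=15.7959.
E[X] = 0.2·2.16 + 0.2·5.4 + 0.2·7.8 + 0.4·2.57143 = 4.10057.
E[X²] = 0.2·6.4368 + 0.2·32.13 + 0.2·63.96 + 0.4·15.7959 = 26.8237.
Var(X) = E[X²] − (E[X])² = 26.8237 − 16.8147 = 10.009.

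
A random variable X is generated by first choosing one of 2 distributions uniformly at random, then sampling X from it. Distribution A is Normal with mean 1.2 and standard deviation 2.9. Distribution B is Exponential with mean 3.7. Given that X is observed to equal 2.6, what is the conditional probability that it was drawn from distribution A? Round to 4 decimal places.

Likelihoods f(2.6 | ·): A: 0.122435; B: 0.13385.
Posterior ∝ prior × likelihood. Numerator for A: 0.5·0.122435 = 0.0612174.
Normalizing constant: 0.5·0.122435 + 0.5·0.13385 = 0.128142.
P(A | observation) = 0.0612174 / 0.128142 = 0.477729.

0.4777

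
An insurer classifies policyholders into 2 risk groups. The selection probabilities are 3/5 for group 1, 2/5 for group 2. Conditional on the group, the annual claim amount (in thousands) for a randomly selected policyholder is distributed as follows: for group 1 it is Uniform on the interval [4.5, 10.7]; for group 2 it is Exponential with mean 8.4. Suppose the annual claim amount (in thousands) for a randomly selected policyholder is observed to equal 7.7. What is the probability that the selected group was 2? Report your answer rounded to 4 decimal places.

0.1644

Likelihoods f(7.7 | ·): 1: 0.16129; 2: 0.0476011.
Posterior ∝ prior × likelihood. Numerator for 2: 0.4·0.0476011 = 0.0190405.
Normalizing constant: 0.6·0.16129 + 0.4·0.0476011 = 0.115815.
P(2 | observation) = 0.0190405 / 0.115815 = 0.164405.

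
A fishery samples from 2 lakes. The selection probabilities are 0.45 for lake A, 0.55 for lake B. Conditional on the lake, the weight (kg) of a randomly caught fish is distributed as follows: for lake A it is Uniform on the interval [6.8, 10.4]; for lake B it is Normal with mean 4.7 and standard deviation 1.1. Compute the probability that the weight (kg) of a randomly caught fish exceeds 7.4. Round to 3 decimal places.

0.379

Conditional on each lake, P(X > 7.4): A: 0.833333; B: 0.00705314.
By total probability, P(X > 7.4) = 0.45·0.833333 + 0.55·0.00705314 = 0.378879.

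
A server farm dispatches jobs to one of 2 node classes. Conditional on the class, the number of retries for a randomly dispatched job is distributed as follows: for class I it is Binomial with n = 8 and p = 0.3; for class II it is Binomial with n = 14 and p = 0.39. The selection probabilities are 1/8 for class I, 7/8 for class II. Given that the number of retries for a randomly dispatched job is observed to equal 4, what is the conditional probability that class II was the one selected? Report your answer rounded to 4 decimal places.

0.8947

Likelihoods P(X=4 | ·): I: 0.136137; II: 0.165193.
Posterior ∝ prior × likelihood. Numerator for II: 0.875·0.165193 = 0.144544.
Normalizing constant: 0.125·0.136137 + 0.875·0.165193 = 0.161561.
P(II | observation) = 0.144544 / 0.161561 = 0.894671.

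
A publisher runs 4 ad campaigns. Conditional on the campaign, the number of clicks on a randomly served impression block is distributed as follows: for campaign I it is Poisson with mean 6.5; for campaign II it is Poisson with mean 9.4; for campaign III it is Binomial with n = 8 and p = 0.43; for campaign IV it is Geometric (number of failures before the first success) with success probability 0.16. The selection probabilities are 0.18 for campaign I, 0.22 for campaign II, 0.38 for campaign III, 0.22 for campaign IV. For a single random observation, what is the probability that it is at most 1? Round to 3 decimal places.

Conditional on each campaign, P(X ≤ 1): I: 0.0112758; II: 0.00086033; III: 0.0783914; IV: 0.2944.
By total probability, P(X ≤ 1) = 0.18·0.0112758 + 0.22·0.00086033 + 0.38·0.0783914 + 0.22·0.2944 = 0.0967756.

0.097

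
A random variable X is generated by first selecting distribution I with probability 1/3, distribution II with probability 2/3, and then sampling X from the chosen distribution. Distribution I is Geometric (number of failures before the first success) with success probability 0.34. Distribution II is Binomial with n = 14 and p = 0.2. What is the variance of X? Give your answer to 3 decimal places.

3.560

Per component, I: μ=1.94118, E[X²]=9.47751; II: μ=2.8, E[X²]=10.08.
E[X] = 0.333333·1.94118 + 0.666667·2.8 = 2.51373.
E[X²] = 0.333333·9.47751 + 0.666667·10.08 = 9.87917.
Var(X) = E[X²] − (E[X])² = 9.87917 − 6.31882 = 3.56035.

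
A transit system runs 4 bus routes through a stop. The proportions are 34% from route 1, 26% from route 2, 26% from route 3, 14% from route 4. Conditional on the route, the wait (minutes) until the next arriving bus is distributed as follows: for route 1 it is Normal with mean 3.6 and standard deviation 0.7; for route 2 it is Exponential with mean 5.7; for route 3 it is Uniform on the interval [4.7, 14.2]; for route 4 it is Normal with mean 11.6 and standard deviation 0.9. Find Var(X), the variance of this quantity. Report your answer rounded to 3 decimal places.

Per component, 1: μ=3.6, E[X²]=13.45; 2: μ=5.7, E[X²]=64.98; 3: μ=9.45, E[X²]=96.8233; 4: μ=11.6, E[X²]=135.37.
E[X] = 0.34·3.6 + 0.26·5.7 + 0.26·9.45 + 0.14·11.6 = 6.787.
E[X²] = 0.34·13.45 + 0.26·64.98 + 0.26·96.8233 + 0.14·135.37 = 65.5937.
Var(X) = E[X²] − (E[X])² = 65.5937 − 46.0634 = 19.5303.

19.530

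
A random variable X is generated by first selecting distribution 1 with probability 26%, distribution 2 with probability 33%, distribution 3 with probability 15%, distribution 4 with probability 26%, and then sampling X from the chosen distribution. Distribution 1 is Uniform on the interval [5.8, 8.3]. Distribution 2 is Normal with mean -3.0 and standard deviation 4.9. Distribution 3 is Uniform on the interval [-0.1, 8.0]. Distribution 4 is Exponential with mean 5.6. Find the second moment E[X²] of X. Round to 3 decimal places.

43.419

For each component E[X²] = Var + (mean)², giving 1: 50.2233; 2: 33.01; 3: 21.07; 4: 62.72.
Overall E[X²] = 0.26·50.2233 + 0.33·33.01 + 0.15·21.07 + 0.26·62.72 = 43.4191.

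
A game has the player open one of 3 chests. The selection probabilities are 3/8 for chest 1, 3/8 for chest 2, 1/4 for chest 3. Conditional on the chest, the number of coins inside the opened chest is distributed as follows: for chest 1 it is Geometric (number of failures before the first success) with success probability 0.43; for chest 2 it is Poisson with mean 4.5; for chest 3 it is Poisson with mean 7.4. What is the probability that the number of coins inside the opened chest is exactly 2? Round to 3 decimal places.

Conditional on each chest, P(X = 2): 1: 0.139707; 2: 0.112479; 3: 0.0167361.
By total probability, P(X = 2) = 0.375·0.139707 + 0.375·0.112479 + 0.25·0.0167361 = 0.0987536.

0.099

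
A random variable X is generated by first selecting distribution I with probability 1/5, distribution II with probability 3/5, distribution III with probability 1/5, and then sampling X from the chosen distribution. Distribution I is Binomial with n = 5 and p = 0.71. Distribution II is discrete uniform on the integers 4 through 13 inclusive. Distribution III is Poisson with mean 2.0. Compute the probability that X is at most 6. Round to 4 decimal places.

0.5791

Conditional on each component, P(X ≤ 6): I: 1; II: 0.3; III: 0.995466.
By total probability, P(X ≤ 6) = 0.2·1 + 0.6·0.3 + 0.2·0.995466 = 0.579093.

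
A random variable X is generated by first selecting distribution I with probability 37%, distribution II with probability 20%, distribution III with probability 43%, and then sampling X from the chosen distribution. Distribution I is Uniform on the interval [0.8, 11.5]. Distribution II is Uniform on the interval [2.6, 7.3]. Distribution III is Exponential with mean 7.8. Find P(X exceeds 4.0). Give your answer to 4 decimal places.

0.6573

Conditional on each component, P(X > 4.0): I: 0.700935; II: 0.702128; III: 0.598804.
By total probability, P(X > 4.0) = 0.37·0.700935 + 0.2·0.702128 + 0.43·0.598804 = 0.657257.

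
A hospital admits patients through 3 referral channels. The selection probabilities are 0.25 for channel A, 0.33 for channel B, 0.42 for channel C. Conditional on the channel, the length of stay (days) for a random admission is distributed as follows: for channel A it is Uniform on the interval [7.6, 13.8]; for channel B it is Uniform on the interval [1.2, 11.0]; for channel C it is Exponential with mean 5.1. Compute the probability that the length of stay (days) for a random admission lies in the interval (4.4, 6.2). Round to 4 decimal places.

Conditional on each channel, P(4.4 < X < 6.2): A: 0; B: 0.183673; C: 0.125496.
By total probability, P(4.4 < X < 6.2) = 0.25·0 + 0.33·0.183673 + 0.42·0.125496 = 0.11332.

0.1133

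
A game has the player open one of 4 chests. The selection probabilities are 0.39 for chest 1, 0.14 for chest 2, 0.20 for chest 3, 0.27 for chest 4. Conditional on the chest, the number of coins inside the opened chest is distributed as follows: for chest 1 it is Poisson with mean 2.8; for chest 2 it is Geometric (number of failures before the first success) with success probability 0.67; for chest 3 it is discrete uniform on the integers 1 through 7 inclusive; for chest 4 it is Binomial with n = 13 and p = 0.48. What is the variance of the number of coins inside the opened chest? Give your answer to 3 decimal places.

Per component, 1: μ=2.8, E[X²]=10.64; 2: μ=0.492537, E[X²]=0.977723; 3: μ=4, E[X²]=20; 4: μ=6.24, E[X²]=42.1824.
E[X] = 0.39·2.8 + 0.14·0.492537 + 0.2·4 + 0.27·6.24 = 3.64576.
E[X²] = 0.39·10.64 + 0.14·0.977723 + 0.2·20 + 0.27·42.1824 = 19.6757.
Var(X) = E[X²] − (E[X])² = 19.6757 − 13.2915 = 6.3842.

6.384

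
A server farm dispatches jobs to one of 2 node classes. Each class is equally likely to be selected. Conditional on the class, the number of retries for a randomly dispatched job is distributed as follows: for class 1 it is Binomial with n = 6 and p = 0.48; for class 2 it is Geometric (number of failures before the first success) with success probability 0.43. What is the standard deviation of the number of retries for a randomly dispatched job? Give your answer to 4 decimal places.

1.7012

Per component, 1: μ=2.88, E[X²]=9.792; 2: μ=1.32558, E[X²]=4.83991.
E[X] = 0.5·2.88 + 0.5·1.32558 = 2.10279.
E[X²] = 0.5·9.792 + 0.5·4.83991 = 7.31596.
Var(X) = E[X²] − (E[X])² = 7.31596 − 4.42173 = 2.89423.
SD(X) = √2.89423 = 1.70124.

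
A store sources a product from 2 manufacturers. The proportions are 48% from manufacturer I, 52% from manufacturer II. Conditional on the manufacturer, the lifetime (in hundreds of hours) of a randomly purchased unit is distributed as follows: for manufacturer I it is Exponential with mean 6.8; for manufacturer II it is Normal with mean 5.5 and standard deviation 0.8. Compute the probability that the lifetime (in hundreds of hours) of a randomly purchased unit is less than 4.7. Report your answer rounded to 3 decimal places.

0.322

Conditional on each manufacturer, P(X < 4.7): I: 0.499014; II: 0.158655.
By total probability, P(X < 4.7) = 0.48·0.499014 + 0.52·0.158655 = 0.322027.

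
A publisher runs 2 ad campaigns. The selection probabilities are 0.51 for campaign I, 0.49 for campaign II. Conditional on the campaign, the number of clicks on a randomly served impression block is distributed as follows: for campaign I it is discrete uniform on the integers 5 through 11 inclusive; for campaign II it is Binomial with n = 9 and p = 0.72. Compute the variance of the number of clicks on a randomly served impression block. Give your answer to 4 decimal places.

3.5064

Per component, I: μ=8, E[X²]=68; II: μ=6.48, E[X²]=43.8048.
E[X] = 0.51·8 + 0.49·6.48 = 7.2552.
E[X²] = 0.51·68 + 0.49·43.8048 = 56.1444.
Var(X) = E[X²] − (E[X])² = 56.1444 − 52.6379 = 3.50642.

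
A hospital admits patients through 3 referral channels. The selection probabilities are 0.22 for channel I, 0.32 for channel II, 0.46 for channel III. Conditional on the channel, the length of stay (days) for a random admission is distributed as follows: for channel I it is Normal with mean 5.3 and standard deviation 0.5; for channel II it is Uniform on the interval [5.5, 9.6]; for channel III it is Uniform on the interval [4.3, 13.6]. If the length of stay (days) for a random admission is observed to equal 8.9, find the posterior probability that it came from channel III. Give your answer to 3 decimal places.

0.388

Likelihoods f(8.9 | ·): I: 4.41598e-12; II: 0.243902; III: 0.107527.
Posterior ∝ prior × likelihood. Numerator for III: 0.46·0.107527 = 0.0494624.
Normalizing constant: 0.22·4.41598e-12 + 0.32·0.243902 + 0.46·0.107527 = 0.127511.
P(III | observation) = 0.0494624 / 0.127511 = 0.387906.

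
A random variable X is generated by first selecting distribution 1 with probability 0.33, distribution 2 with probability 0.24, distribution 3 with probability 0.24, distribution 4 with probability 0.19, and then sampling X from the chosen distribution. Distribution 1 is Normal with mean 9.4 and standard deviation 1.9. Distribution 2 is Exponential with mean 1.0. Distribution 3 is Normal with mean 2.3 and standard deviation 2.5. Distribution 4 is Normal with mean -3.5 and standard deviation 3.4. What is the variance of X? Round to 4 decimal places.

27.6972

Per component, 1: μ=9.4, E[X²]=91.97; 2: μ=1, E[X²]=2; 3: μ=2.3, E[X²]=11.54; 4: μ=-3.5, E[X²]=23.81.
E[X] = 0.33·9.4 + 0.24·1 + 0.24·2.3 + 0.19·-3.5 = 3.229.
E[X²] = 0.33·91.97 + 0.24·2 + 0.24·11.54 + 0.19·23.81 = 38.1236.
Var(X) = E[X²] − (E[X])² = 38.1236 − 10.4264 = 27.6972.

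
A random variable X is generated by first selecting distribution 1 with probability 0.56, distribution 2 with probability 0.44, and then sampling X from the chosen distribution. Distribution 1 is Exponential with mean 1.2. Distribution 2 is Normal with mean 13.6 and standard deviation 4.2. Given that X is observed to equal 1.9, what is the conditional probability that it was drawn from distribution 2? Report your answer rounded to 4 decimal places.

0.0089

Likelihoods f(1.9 | ·): 1: 0.171075; 2: 0.00196134.
Posterior ∝ prior × likelihood. Numerator for 2: 0.44·0.00196134 = 0.000862992.
Normalizing constant: 0.56·0.171075 + 0.44·0.00196134 = 0.0966648.
P(2 | observation) = 0.000862992 / 0.0966648 = 0.00892767.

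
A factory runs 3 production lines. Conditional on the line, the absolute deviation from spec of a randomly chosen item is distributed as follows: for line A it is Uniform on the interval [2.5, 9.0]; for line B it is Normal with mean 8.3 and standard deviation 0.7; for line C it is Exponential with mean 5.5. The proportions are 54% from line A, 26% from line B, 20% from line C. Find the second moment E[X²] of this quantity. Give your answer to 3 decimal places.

For each component E[X²] = Var + (mean)², giving A: 36.5833; B: 69.38; C: 60.5.
Overall E[X²] = 0.54·36.5833 + 0.26·69.38 + 0.2·60.5 = 49.8938.

49.894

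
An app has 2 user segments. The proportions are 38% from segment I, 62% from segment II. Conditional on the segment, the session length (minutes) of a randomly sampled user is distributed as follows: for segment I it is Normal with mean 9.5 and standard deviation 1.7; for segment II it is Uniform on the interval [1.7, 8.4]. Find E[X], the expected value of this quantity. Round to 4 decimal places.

6.7410

Component means — I: 9.5; II: 5.05.
E[X] = 0.38·9.5 + 0.62·5.05 = 6.741.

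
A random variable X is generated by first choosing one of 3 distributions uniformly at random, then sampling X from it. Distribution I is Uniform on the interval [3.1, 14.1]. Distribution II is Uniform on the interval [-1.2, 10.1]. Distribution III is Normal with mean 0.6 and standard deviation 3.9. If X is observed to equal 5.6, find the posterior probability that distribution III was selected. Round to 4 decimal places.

0.2004

Likelihoods f(5.6 | ·): I: 0.0909091; II: 0.0884956; III: 0.0449708.
Posterior ∝ prior × likelihood. Numerator for III: 0.333333·0.0449708 = 0.0149903.
Normalizing constant: 0.333333·0.0909091 + 0.333333·0.0884956 + 0.333333·0.0449708 = 0.0747918.
P(III | observation) = 0.0149903 / 0.0747918 = 0.200426.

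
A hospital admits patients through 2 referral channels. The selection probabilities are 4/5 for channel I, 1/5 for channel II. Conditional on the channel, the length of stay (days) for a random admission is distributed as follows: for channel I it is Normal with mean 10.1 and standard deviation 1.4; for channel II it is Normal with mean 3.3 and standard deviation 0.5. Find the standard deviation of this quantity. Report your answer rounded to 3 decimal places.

3.003

Per component, I: μ=10.1, E[X²]=103.97; II: μ=3.3, E[X²]=11.14.
E[X] = 0.8·10.1 + 0.2·3.3 = 8.74.
E[X²] = 0.8·103.97 + 0.2·11.14 = 85.404.
Var(X) = E[X²] − (E[X])² = 85.404 − 76.3876 = 9.0164.
SD(X) = √9.0164 = 3.00273.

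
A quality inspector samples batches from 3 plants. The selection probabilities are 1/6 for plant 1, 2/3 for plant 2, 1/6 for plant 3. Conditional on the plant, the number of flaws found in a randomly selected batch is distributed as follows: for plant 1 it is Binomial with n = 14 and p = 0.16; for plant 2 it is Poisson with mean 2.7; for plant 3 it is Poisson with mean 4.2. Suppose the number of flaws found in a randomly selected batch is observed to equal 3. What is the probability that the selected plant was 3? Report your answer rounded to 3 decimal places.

Likelihoods P(X=3 | ·): 1: 0.219045; 2: 0.220468; 3: 0.185165.
Posterior ∝ prior × likelihood. Numerator for 3: 0.166667·0.185165 = 0.0308609.
Normalizing constant: 0.166667·0.219045 + 0.666667·0.220468 + 0.166667·0.185165 = 0.214347.
P(3 | observation) = 0.0308609 / 0.214347 = 0.143976.

0.144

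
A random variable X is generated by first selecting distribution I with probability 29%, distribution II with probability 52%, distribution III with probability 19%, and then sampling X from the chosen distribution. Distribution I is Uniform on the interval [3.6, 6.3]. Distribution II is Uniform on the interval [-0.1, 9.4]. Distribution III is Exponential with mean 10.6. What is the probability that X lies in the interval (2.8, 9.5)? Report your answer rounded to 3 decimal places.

0.720

Conditional on each component, P(2.8 < X < 9.5): I: 1; II: 0.694737; III: 0.359751.
By total probability, P(2.8 < X < 9.5) = 0.29·1 + 0.52·0.694737 + 0.19·0.359751 = 0.719616.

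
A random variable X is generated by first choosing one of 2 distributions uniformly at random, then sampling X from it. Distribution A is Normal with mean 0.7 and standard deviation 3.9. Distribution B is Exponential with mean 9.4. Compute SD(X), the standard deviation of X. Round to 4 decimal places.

8.4088

Per component, A: μ=0.7, E[X²]=15.7; B: μ=9.4, E[X²]=176.72.
E[X] = 0.5·0.7 + 0.5·9.4 = 5.05.
E[X²] = 0.5·15.7 + 0.5·176.72 = 96.21.
Var(X) = E[X²] − (E[X])² = 96.21 − 25.5025 = 70.7075.
SD(X) = √70.7075 = 8.40878.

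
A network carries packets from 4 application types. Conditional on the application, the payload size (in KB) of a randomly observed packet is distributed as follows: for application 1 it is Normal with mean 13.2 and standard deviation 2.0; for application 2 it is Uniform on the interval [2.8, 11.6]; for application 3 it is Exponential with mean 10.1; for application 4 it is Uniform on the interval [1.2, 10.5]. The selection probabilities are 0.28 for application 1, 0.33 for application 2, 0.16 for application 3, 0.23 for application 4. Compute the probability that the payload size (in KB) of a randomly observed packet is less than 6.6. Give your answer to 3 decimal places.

Conditional on each application, P(X < 6.6): 1: 0.000483424; 2: 0.431818; 3: 0.47976; 4: 0.580645.
By total probability, P(X < 6.6) = 0.28·0.000483424 + 0.33·0.431818 + 0.16·0.47976 + 0.23·0.580645 = 0.352945.

0.353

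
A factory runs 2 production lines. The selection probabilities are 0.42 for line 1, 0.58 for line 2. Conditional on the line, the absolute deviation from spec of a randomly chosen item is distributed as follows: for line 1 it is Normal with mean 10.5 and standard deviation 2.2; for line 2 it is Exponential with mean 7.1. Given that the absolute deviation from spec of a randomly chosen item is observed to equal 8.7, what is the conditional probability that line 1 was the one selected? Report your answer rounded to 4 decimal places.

0.6944

Likelihoods f(8.7 | ·): 1: 0.129755; 2: 0.0413598.
Posterior ∝ prior × likelihood. Numerator for 1: 0.42·0.129755 = 0.0544971.
Normalizing constant: 0.42·0.129755 + 0.58·0.0413598 = 0.0784858.
P(1 | observation) = 0.0544971 / 0.0784858 = 0.694357.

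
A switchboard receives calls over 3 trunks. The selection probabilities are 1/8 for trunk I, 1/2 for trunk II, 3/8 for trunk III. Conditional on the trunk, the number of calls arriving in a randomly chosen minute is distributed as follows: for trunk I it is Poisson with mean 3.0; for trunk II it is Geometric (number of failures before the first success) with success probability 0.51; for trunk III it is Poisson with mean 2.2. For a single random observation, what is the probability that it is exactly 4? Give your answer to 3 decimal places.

Conditional on each trunk, P(X = 4): I: 0.168031; II: 0.0294005; III: 0.108151.
By total probability, P(X = 4) = 0.125·0.168031 + 0.5·0.0294005 + 0.375·0.108151 = 0.0762609.

0.076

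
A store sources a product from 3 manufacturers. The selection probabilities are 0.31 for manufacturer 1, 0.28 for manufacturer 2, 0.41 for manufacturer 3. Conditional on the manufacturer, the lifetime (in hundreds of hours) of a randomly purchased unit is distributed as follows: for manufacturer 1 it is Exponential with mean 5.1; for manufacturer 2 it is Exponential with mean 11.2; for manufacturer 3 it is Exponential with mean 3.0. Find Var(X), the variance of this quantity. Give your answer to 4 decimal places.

58.3858

Per component, 1: μ=5.1, E[X²]=52.02; 2: μ=11.2, E[X²]=250.88; 3: μ=3, E[X²]=18.
E[X] = 0.31·5.1 + 0.28·11.2 + 0.41·3 = 5.947.
E[X²] = 0.31·52.02 + 0.28·250.88 + 0.41·18 = 93.7526.
Var(X) = E[X²] − (E[X])² = 93.7526 − 35.3668 = 58.3858.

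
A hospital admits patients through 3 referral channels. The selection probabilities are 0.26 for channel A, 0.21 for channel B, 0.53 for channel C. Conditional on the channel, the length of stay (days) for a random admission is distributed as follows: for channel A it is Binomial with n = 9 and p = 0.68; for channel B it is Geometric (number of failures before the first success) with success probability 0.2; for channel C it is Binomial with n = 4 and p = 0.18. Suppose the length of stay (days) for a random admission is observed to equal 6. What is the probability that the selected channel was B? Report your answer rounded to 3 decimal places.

Likelihoods P(X=6 | ·): A: 0.272134; B: 0.0524288; C: 0.
Posterior ∝ prior × likelihood. Numerator for B: 0.21·0.0524288 = 0.01101.
Normalizing constant: 0.26·0.272134 + 0.21·0.0524288 + 0.53·0 = 0.0817649.
P(B | observation) = 0.01101 / 0.0817649 = 0.134655.

0.135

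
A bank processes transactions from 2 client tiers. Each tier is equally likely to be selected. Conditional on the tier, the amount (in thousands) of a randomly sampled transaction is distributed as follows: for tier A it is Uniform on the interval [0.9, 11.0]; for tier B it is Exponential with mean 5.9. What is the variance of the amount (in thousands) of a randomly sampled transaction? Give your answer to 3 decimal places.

21.656

Per component, A: μ=5.95, E[X²]=43.9033; B: μ=5.9, E[X²]=69.62.
E[X] = 0.5·5.95 + 0.5·5.9 = 5.925.
E[X²] = 0.5·43.9033 + 0.5·69.62 = 56.7617.
Var(X) = E[X²] − (E[X])² = 56.7617 − 35.1056 = 21.656.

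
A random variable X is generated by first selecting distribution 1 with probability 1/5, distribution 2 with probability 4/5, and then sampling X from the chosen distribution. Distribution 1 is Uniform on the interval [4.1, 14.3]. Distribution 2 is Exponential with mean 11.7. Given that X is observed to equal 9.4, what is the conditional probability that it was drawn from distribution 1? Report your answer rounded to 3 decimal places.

0.390

Likelihoods f(9.4 | ·): 1: 0.0980392; 2: 0.0382731.
Posterior ∝ prior × likelihood. Numerator for 1: 0.2·0.0980392 = 0.0196078.
Normalizing constant: 0.2·0.0980392 + 0.8·0.0382731 = 0.0502263.
P(1 | observation) = 0.0196078 / 0.0502263 = 0.39039.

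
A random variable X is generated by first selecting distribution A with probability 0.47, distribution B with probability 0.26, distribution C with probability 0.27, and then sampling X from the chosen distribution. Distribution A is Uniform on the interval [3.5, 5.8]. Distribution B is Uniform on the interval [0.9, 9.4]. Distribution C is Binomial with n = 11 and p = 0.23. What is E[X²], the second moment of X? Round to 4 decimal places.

For each component E[X²] = Var + (mean)², giving A: 22.0633; B: 32.5433; C: 8.349.
Overall E[X²] = 0.47·22.0633 + 0.26·32.5433 + 0.27·8.349 = 21.0853.

21.0853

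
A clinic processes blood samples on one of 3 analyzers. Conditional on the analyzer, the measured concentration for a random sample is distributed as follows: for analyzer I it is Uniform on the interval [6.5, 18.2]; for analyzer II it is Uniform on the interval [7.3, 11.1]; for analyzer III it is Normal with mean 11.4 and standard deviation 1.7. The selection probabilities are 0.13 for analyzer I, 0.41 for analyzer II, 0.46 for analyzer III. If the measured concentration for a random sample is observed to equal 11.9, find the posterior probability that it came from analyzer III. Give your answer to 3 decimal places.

Likelihoods f(11.9 | ·): I: 0.0854701; II: 0; III: 0.224738.
Posterior ∝ prior × likelihood. Numerator for III: 0.46·0.224738 = 0.10338.
Normalizing constant: 0.13·0.0854701 + 0.41·0 + 0.46·0.224738 = 0.114491.
P(III | observation) = 0.10338 / 0.114491 = 0.902952.

0.903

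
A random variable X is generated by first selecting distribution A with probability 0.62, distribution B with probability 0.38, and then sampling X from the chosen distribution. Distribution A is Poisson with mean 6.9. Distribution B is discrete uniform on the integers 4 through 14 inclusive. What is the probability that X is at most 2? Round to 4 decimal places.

Conditional on each component, P(X ≤ 2): A: 0.0319518; B: 0.
By total probability, P(X ≤ 2) = 0.62·0.0319518 + 0.38·0 = 0.0198101.

0.0198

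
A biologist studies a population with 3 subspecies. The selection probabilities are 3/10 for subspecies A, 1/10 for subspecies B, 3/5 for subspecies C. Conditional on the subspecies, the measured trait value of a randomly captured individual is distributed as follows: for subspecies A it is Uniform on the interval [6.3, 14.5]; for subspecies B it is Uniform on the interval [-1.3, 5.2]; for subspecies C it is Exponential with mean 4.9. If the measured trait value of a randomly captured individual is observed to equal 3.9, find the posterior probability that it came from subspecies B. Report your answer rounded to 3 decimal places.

Likelihoods f(3.9 | ·): A: 0; B: 0.153846; C: 0.0920748.
Posterior ∝ prior × likelihood. Numerator for B: 0.1·0.153846 = 0.0153846.
Normalizing constant: 0.3·0 + 0.1·0.153846 + 0.6·0.0920748 = 0.0706295.
P(B | observation) = 0.0153846 / 0.0706295 = 0.217821.

0.218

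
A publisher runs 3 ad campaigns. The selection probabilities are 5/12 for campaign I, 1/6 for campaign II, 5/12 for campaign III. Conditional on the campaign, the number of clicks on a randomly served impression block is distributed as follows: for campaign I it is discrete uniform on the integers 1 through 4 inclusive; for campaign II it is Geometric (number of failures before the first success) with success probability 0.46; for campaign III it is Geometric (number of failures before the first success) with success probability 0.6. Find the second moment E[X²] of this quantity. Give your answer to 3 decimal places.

For each component E[X²] = Var + (mean)², giving I: 7.5; II: 3.93006; III: 1.55556.
Overall E[X²] = 0.416667·7.5 + 0.166667·3.93006 + 0.416667·1.55556 = 4.42816.

4.428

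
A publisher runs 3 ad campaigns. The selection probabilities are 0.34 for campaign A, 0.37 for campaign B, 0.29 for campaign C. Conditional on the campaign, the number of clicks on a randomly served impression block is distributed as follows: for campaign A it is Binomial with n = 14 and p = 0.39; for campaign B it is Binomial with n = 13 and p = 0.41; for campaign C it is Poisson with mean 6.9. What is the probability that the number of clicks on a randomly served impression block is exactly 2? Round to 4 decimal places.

0.0341

Conditional on each campaign, P(X = 2): A: 0.0367391; B: 0.0395398; C: 0.0239903.
By total probability, P(X = 2) = 0.34·0.0367391 + 0.37·0.0395398 + 0.29·0.0239903 = 0.0340782.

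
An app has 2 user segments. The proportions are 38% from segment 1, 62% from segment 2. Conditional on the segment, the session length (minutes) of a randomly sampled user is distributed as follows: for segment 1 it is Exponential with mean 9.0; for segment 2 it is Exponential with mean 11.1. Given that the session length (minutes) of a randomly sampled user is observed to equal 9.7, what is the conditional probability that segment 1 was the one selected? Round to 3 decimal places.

0.381

Likelihoods f(9.7 | ·): 1: 0.0378168; 2: 0.0375975.
Posterior ∝ prior × likelihood. Numerator for 1: 0.38·0.0378168 = 0.0143704.
Normalizing constant: 0.38·0.0378168 + 0.62·0.0375975 = 0.0376808.
P(1 | observation) = 0.0143704 / 0.0376808 = 0.381371.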